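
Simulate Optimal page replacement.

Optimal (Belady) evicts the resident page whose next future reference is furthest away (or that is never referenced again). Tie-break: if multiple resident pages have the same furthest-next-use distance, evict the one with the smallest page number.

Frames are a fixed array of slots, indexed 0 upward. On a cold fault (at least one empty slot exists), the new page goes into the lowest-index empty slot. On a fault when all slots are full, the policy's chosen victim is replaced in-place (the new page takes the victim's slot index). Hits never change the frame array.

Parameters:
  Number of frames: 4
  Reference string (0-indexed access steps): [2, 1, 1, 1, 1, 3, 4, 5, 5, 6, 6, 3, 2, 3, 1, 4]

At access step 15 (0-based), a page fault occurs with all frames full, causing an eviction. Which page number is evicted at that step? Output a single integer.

Step 0: ref 2 -> FAULT, frames=[2,-,-,-]
Step 1: ref 1 -> FAULT, frames=[2,1,-,-]
Step 2: ref 1 -> HIT, frames=[2,1,-,-]
Step 3: ref 1 -> HIT, frames=[2,1,-,-]
Step 4: ref 1 -> HIT, frames=[2,1,-,-]
Step 5: ref 3 -> FAULT, frames=[2,1,3,-]
Step 6: ref 4 -> FAULT, frames=[2,1,3,4]
Step 7: ref 5 -> FAULT, evict 4, frames=[2,1,3,5]
Step 8: ref 5 -> HIT, frames=[2,1,3,5]
Step 9: ref 6 -> FAULT, evict 5, frames=[2,1,3,6]
Step 10: ref 6 -> HIT, frames=[2,1,3,6]
Step 11: ref 3 -> HIT, frames=[2,1,3,6]
Step 12: ref 2 -> HIT, frames=[2,1,3,6]
Step 13: ref 3 -> HIT, frames=[2,1,3,6]
Step 14: ref 1 -> HIT, frames=[2,1,3,6]
Step 15: ref 4 -> FAULT, evict 1, frames=[2,4,3,6]
At step 15: evicted page 1

Answer: 1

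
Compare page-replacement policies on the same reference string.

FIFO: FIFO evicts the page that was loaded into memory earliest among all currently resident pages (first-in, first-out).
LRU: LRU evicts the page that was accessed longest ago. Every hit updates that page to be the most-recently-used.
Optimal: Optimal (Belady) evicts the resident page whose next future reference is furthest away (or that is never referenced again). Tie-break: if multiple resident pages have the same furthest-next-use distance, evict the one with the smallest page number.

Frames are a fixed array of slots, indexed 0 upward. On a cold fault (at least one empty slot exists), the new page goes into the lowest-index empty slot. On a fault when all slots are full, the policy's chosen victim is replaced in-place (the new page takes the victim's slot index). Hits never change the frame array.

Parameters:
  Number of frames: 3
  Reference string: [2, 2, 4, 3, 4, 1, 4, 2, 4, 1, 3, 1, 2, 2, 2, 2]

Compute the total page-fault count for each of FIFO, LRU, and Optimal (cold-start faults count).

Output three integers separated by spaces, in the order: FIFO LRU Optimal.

--- FIFO ---
  step 0: ref 2 -> FAULT, frames=[2,-,-] (faults so far: 1)
  step 1: ref 2 -> HIT, frames=[2,-,-] (faults so far: 1)
  step 2: ref 4 -> FAULT, frames=[2,4,-] (faults so far: 2)
  step 3: ref 3 -> FAULT, frames=[2,4,3] (faults so far: 3)
  step 4: ref 4 -> HIT, frames=[2,4,3] (faults so far: 3)
  step 5: ref 1 -> FAULT, evict 2, frames=[1,4,3] (faults so far: 4)
  step 6: ref 4 -> HIT, frames=[1,4,3] (faults so far: 4)
  step 7: ref 2 -> FAULT, evict 4, frames=[1,2,3] (faults so far: 5)
  step 8: ref 4 -> FAULT, evict 3, frames=[1,2,4] (faults so far: 6)
  step 9: ref 1 -> HIT, frames=[1,2,4] (faults so far: 6)
  step 10: ref 3 -> FAULT, evict 1, frames=[3,2,4] (faults so far: 7)
  step 11: ref 1 -> FAULT, evict 2, frames=[3,1,4] (faults so far: 8)
  step 12: ref 2 -> FAULT, evict 4, frames=[3,1,2] (faults so far: 9)
  step 13: ref 2 -> HIT, frames=[3,1,2] (faults so far: 9)
  step 14: ref 2 -> HIT, frames=[3,1,2] (faults so far: 9)
  step 15: ref 2 -> HIT, frames=[3,1,2] (faults so far: 9)
  FIFO total faults: 9
--- LRU ---
  step 0: ref 2 -> FAULT, frames=[2,-,-] (faults so far: 1)
  step 1: ref 2 -> HIT, frames=[2,-,-] (faults so far: 1)
  step 2: ref 4 -> FAULT, frames=[2,4,-] (faults so far: 2)
  step 3: ref 3 -> FAULT, frames=[2,4,3] (faults so far: 3)
  step 4: ref 4 -> HIT, frames=[2,4,3] (faults so far: 3)
  step 5: ref 1 -> FAULT, evict 2, frames=[1,4,3] (faults so far: 4)
  step 6: ref 4 -> HIT, frames=[1,4,3] (faults so far: 4)
  step 7: ref 2 -> FAULT, evict 3, frames=[1,4,2] (faults so far: 5)
  step 8: ref 4 -> HIT, frames=[1,4,2] (faults so far: 5)
  step 9: ref 1 -> HIT, frames=[1,4,2] (faults so far: 5)
  step 10: ref 3 -> FAULT, evict 2, frames=[1,4,3] (faults so far: 6)
  step 11: ref 1 -> HIT, frames=[1,4,3] (faults so far: 6)
  step 12: ref 2 -> FAULT, evict 4, frames=[1,2,3] (faults so far: 7)
  step 13: ref 2 -> HIT, frames=[1,2,3] (faults so far: 7)
  step 14: ref 2 -> HIT, frames=[1,2,3] (faults so far: 7)
  step 15: ref 2 -> HIT, frames=[1,2,3] (faults so far: 7)
  LRU total faults: 7
--- Optimal ---
  step 0: ref 2 -> FAULT, frames=[2,-,-] (faults so far: 1)
  step 1: ref 2 -> HIT, frames=[2,-,-] (faults so far: 1)
  step 2: ref 4 -> FAULT, frames=[2,4,-] (faults so far: 2)
  step 3: ref 3 -> FAULT, frames=[2,4,3] (faults so far: 3)
  step 4: ref 4 -> HIT, frames=[2,4,3] (faults so far: 3)
  step 5: ref 1 -> FAULT, evict 3, frames=[2,4,1] (faults so far: 4)
  step 6: ref 4 -> HIT, frames=[2,4,1] (faults so far: 4)
  step 7: ref 2 -> HIT, frames=[2,4,1] (faults so far: 4)
  step 8: ref 4 -> HIT, frames=[2,4,1] (faults so far: 4)
  step 9: ref 1 -> HIT, frames=[2,4,1] (faults so far: 4)
  step 10: ref 3 -> FAULT, evict 4, frames=[2,3,1] (faults so far: 5)
  step 11: ref 1 -> HIT, frames=[2,3,1] (faults so far: 5)
  step 12: ref 2 -> HIT, frames=[2,3,1] (faults so far: 5)
  step 13: ref 2 -> HIT, frames=[2,3,1] (faults so far: 5)
  step 14: ref 2 -> HIT, frames=[2,3,1] (faults so far: 5)
  step 15: ref 2 -> HIT, frames=[2,3,1] (faults so far: 5)
  Optimal total faults: 5

Answer: 9 7 5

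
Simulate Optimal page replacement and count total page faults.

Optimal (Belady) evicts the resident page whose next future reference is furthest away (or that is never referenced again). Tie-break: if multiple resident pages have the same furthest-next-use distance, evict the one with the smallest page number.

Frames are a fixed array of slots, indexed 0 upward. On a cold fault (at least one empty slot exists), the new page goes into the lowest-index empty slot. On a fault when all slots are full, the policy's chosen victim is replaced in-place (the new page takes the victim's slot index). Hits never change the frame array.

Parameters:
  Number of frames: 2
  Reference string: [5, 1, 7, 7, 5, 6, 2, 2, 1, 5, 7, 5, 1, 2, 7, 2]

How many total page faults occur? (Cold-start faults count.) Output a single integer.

Step 0: ref 5 → FAULT, frames=[5,-]
Step 1: ref 1 → FAULT, frames=[5,1]
Step 2: ref 7 → FAULT (evict 1), frames=[5,7]
Step 3: ref 7 → HIT, frames=[5,7]
Step 4: ref 5 → HIT, frames=[5,7]
Step 5: ref 6 → FAULT (evict 7), frames=[5,6]
Step 6: ref 2 → FAULT (evict 6), frames=[5,2]
Step 7: ref 2 → HIT, frames=[5,2]
Step 8: ref 1 → FAULT (evict 2), frames=[5,1]
Step 9: ref 5 → HIT, frames=[5,1]
Step 10: ref 7 → FAULT (evict 1), frames=[5,7]
Step 11: ref 5 → HIT, frames=[5,7]
Step 12: ref 1 → FAULT (evict 5), frames=[1,7]
Step 13: ref 2 → FAULT (evict 1), frames=[2,7]
Step 14: ref 7 → HIT, frames=[2,7]
Step 15: ref 2 → HIT, frames=[2,7]
Total faults: 9

Answer: 9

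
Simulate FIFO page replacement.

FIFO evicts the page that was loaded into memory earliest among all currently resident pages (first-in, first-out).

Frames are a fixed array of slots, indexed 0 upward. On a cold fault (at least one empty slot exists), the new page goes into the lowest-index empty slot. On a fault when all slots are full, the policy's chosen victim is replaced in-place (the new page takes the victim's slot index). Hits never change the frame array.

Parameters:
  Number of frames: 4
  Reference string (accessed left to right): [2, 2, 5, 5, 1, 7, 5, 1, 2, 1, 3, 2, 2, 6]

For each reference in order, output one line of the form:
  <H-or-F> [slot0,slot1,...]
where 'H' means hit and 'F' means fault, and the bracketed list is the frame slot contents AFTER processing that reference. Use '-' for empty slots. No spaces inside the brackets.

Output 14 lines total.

F [2,-,-,-]
H [2,-,-,-]
F [2,5,-,-]
H [2,5,-,-]
F [2,5,1,-]
F [2,5,1,7]
H [2,5,1,7]
H [2,5,1,7]
H [2,5,1,7]
H [2,5,1,7]
F [3,5,1,7]
F [3,2,1,7]
H [3,2,1,7]
F [3,2,6,7]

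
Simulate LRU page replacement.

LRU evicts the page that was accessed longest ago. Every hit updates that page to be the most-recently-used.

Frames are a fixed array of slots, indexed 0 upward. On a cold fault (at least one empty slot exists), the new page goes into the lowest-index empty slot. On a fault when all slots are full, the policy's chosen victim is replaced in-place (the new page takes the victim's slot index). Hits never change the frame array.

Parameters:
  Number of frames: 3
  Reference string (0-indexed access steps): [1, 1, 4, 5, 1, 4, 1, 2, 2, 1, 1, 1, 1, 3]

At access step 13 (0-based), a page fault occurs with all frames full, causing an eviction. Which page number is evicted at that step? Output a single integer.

Answer: 4

Derivation:
Step 0: ref 1 -> FAULT, frames=[1,-,-]
Step 1: ref 1 -> HIT, frames=[1,-,-]
Step 2: ref 4 -> FAULT, frames=[1,4,-]
Step 3: ref 5 -> FAULT, frames=[1,4,5]
Step 4: ref 1 -> HIT, frames=[1,4,5]
Step 5: ref 4 -> HIT, frames=[1,4,5]
Step 6: ref 1 -> HIT, frames=[1,4,5]
Step 7: ref 2 -> FAULT, evict 5, frames=[1,4,2]
Step 8: ref 2 -> HIT, frames=[1,4,2]
Step 9: ref 1 -> HIT, frames=[1,4,2]
Step 10: ref 1 -> HIT, frames=[1,4,2]
Step 11: ref 1 -> HIT, frames=[1,4,2]
Step 12: ref 1 -> HIT, frames=[1,4,2]
Step 13: ref 3 -> FAULT, evict 4, frames=[1,3,2]
At step 13: evicted page 4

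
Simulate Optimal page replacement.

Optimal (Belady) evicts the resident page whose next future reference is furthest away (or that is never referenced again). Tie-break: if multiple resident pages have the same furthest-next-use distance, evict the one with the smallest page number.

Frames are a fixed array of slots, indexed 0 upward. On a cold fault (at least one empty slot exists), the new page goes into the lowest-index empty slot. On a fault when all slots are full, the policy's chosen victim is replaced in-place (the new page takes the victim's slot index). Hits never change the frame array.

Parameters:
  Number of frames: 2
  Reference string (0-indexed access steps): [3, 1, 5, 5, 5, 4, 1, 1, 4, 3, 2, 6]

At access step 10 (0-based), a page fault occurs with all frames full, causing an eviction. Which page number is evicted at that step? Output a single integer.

Step 0: ref 3 -> FAULT, frames=[3,-]
Step 1: ref 1 -> FAULT, frames=[3,1]
Step 2: ref 5 -> FAULT, evict 3, frames=[5,1]
Step 3: ref 5 -> HIT, frames=[5,1]
Step 4: ref 5 -> HIT, frames=[5,1]
Step 5: ref 4 -> FAULT, evict 5, frames=[4,1]
Step 6: ref 1 -> HIT, frames=[4,1]
Step 7: ref 1 -> HIT, frames=[4,1]
Step 8: ref 4 -> HIT, frames=[4,1]
Step 9: ref 3 -> FAULT, evict 1, frames=[4,3]
Step 10: ref 2 -> FAULT, evict 3, frames=[4,2]
At step 10: evicted page 3

Answer: 3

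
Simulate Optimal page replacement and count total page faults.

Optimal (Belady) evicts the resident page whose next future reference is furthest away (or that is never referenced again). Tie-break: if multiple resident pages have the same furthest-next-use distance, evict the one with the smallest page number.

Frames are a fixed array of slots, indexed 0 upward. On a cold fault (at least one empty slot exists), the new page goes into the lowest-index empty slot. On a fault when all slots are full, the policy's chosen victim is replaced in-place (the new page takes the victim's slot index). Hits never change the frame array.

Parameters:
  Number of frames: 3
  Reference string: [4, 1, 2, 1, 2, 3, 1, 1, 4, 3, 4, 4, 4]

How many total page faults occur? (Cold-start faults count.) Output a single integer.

Answer: 4

Derivation:
Step 0: ref 4 → FAULT, frames=[4,-,-]
Step 1: ref 1 → FAULT, frames=[4,1,-]
Step 2: ref 2 → FAULT, frames=[4,1,2]
Step 3: ref 1 → HIT, frames=[4,1,2]
Step 4: ref 2 → HIT, frames=[4,1,2]
Step 5: ref 3 → FAULT (evict 2), frames=[4,1,3]
Step 6: ref 1 → HIT, frames=[4,1,3]
Step 7: ref 1 → HIT, frames=[4,1,3]
Step 8: ref 4 → HIT, frames=[4,1,3]
Step 9: ref 3 → HIT, frames=[4,1,3]
Step 10: ref 4 → HIT, frames=[4,1,3]
Step 11: ref 4 → HIT, frames=[4,1,3]
Step 12: ref 4 → HIT, frames=[4,1,3]
Total faults: 4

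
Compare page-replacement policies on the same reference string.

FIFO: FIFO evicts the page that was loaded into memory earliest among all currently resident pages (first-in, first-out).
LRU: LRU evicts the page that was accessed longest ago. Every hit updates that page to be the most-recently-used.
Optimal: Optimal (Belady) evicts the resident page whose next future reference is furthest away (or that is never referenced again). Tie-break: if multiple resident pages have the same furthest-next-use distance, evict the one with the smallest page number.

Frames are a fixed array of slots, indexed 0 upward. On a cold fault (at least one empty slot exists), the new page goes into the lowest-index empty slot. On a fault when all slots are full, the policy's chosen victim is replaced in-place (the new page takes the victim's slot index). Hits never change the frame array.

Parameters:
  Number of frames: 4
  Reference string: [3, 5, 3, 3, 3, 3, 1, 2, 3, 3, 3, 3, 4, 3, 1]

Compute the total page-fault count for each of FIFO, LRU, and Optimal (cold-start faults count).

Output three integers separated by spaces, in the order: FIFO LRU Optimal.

--- FIFO ---
  step 0: ref 3 -> FAULT, frames=[3,-,-,-] (faults so far: 1)
  step 1: ref 5 -> FAULT, frames=[3,5,-,-] (faults so far: 2)
  step 2: ref 3 -> HIT, frames=[3,5,-,-] (faults so far: 2)
  step 3: ref 3 -> HIT, frames=[3,5,-,-] (faults so far: 2)
  step 4: ref 3 -> HIT, frames=[3,5,-,-] (faults so far: 2)
  step 5: ref 3 -> HIT, frames=[3,5,-,-] (faults so far: 2)
  step 6: ref 1 -> FAULT, frames=[3,5,1,-] (faults so far: 3)
  step 7: ref 2 -> FAULT, frames=[3,5,1,2] (faults so far: 4)
  step 8: ref 3 -> HIT, frames=[3,5,1,2] (faults so far: 4)
  step 9: ref 3 -> HIT, frames=[3,5,1,2] (faults so far: 4)
  step 10: ref 3 -> HIT, frames=[3,5,1,2] (faults so far: 4)
  step 11: ref 3 -> HIT, frames=[3,5,1,2] (faults so far: 4)
  step 12: ref 4 -> FAULT, evict 3, frames=[4,5,1,2] (faults so far: 5)
  step 13: ref 3 -> FAULT, evict 5, frames=[4,3,1,2] (faults so far: 6)
  step 14: ref 1 -> HIT, frames=[4,3,1,2] (faults so far: 6)
  FIFO total faults: 6
--- LRU ---
  step 0: ref 3 -> FAULT, frames=[3,-,-,-] (faults so far: 1)
  step 1: ref 5 -> FAULT, frames=[3,5,-,-] (faults so far: 2)
  step 2: ref 3 -> HIT, frames=[3,5,-,-] (faults so far: 2)
  step 3: ref 3 -> HIT, frames=[3,5,-,-] (faults so far: 2)
  step 4: ref 3 -> HIT, frames=[3,5,-,-] (faults so far: 2)
  step 5: ref 3 -> HIT, frames=[3,5,-,-] (faults so far: 2)
  step 6: ref 1 -> FAULT, frames=[3,5,1,-] (faults so far: 3)
  step 7: ref 2 -> FAULT, frames=[3,5,1,2] (faults so far: 4)
  step 8: ref 3 -> HIT, frames=[3,5,1,2] (faults so far: 4)
  step 9: ref 3 -> HIT, frames=[3,5,1,2] (faults so far: 4)
  step 10: ref 3 -> HIT, frames=[3,5,1,2] (faults so far: 4)
  step 11: ref 3 -> HIT, frames=[3,5,1,2] (faults so far: 4)
  step 12: ref 4 -> FAULT, evict 5, frames=[3,4,1,2] (faults so far: 5)
  step 13: ref 3 -> HIT, frames=[3,4,1,2] (faults so far: 5)
  step 14: ref 1 -> HIT, frames=[3,4,1,2] (faults so far: 5)
  LRU total faults: 5
--- Optimal ---
  step 0: ref 3 -> FAULT, frames=[3,-,-,-] (faults so far: 1)
  step 1: ref 5 -> FAULT, frames=[3,5,-,-] (faults so far: 2)
  step 2: ref 3 -> HIT, frames=[3,5,-,-] (faults so far: 2)
  step 3: ref 3 -> HIT, frames=[3,5,-,-] (faults so far: 2)
  step 4: ref 3 -> HIT, frames=[3,5,-,-] (faults so far: 2)
  step 5: ref 3 -> HIT, frames=[3,5,-,-] (faults so far: 2)
  step 6: ref 1 -> FAULT, frames=[3,5,1,-] (faults so far: 3)
  step 7: ref 2 -> FAULT, frames=[3,5,1,2] (faults so far: 4)
  step 8: ref 3 -> HIT, frames=[3,5,1,2] (faults so far: 4)
  step 9: ref 3 -> HIT, frames=[3,5,1,2] (faults so far: 4)
  step 10: ref 3 -> HIT, frames=[3,5,1,2] (faults so far: 4)
  step 11: ref 3 -> HIT, frames=[3,5,1,2] (faults so far: 4)
  step 12: ref 4 -> FAULT, evict 2, frames=[3,5,1,4] (faults so far: 5)
  step 13: ref 3 -> HIT, frames=[3,5,1,4] (faults so far: 5)
  step 14: ref 1 -> HIT, frames=[3,5,1,4] (faults so far: 5)
  Optimal total faults: 5

Answer: 6 5 5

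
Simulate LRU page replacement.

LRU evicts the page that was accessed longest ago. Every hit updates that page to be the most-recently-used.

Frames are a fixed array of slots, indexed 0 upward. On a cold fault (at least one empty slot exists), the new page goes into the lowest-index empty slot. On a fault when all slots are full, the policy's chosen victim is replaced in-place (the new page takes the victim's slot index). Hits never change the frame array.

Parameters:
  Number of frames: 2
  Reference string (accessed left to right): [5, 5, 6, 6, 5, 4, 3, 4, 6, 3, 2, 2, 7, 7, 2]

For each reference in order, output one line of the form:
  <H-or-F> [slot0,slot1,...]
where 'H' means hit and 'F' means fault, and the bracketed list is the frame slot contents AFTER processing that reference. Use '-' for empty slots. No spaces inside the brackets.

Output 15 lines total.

F [5,-]
H [5,-]
F [5,6]
H [5,6]
H [5,6]
F [5,4]
F [3,4]
H [3,4]
F [6,4]
F [6,3]
F [2,3]
H [2,3]
F [2,7]
H [2,7]
H [2,7]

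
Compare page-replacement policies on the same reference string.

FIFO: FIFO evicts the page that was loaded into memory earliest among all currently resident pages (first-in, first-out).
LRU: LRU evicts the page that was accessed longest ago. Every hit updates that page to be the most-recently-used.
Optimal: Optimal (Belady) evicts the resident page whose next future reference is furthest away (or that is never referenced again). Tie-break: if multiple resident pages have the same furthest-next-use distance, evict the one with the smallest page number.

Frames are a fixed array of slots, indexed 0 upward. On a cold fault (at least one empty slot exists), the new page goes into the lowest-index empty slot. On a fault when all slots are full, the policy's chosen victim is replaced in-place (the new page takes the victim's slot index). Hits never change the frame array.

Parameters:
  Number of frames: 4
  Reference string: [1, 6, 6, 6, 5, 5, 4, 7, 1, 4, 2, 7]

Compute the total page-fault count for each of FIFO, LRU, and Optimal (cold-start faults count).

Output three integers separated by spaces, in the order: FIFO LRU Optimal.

--- FIFO ---
  step 0: ref 1 -> FAULT, frames=[1,-,-,-] (faults so far: 1)
  step 1: ref 6 -> FAULT, frames=[1,6,-,-] (faults so far: 2)
  step 2: ref 6 -> HIT, frames=[1,6,-,-] (faults so far: 2)
  step 3: ref 6 -> HIT, frames=[1,6,-,-] (faults so far: 2)
  step 4: ref 5 -> FAULT, frames=[1,6,5,-] (faults so far: 3)
  step 5: ref 5 -> HIT, frames=[1,6,5,-] (faults so far: 3)
  step 6: ref 4 -> FAULT, frames=[1,6,5,4] (faults so far: 4)
  step 7: ref 7 -> FAULT, evict 1, frames=[7,6,5,4] (faults so far: 5)
  step 8: ref 1 -> FAULT, evict 6, frames=[7,1,5,4] (faults so far: 6)
  step 9: ref 4 -> HIT, frames=[7,1,5,4] (faults so far: 6)
  step 10: ref 2 -> FAULT, evict 5, frames=[7,1,2,4] (faults so far: 7)
  step 11: ref 7 -> HIT, frames=[7,1,2,4] (faults so far: 7)
  FIFO total faults: 7
--- LRU ---
  step 0: ref 1 -> FAULT, frames=[1,-,-,-] (faults so far: 1)
  step 1: ref 6 -> FAULT, frames=[1,6,-,-] (faults so far: 2)
  step 2: ref 6 -> HIT, frames=[1,6,-,-] (faults so far: 2)
  step 3: ref 6 -> HIT, frames=[1,6,-,-] (faults so far: 2)
  step 4: ref 5 -> FAULT, frames=[1,6,5,-] (faults so far: 3)
  step 5: ref 5 -> HIT, frames=[1,6,5,-] (faults so far: 3)
  step 6: ref 4 -> FAULT, frames=[1,6,5,4] (faults so far: 4)
  step 7: ref 7 -> FAULT, evict 1, frames=[7,6,5,4] (faults so far: 5)
  step 8: ref 1 -> FAULT, evict 6, frames=[7,1,5,4] (faults so far: 6)
  step 9: ref 4 -> HIT, frames=[7,1,5,4] (faults so far: 6)
  step 10: ref 2 -> FAULT, evict 5, frames=[7,1,2,4] (faults so far: 7)
  step 11: ref 7 -> HIT, frames=[7,1,2,4] (faults so far: 7)
  LRU total faults: 7
--- Optimal ---
  step 0: ref 1 -> FAULT, frames=[1,-,-,-] (faults so far: 1)
  step 1: ref 6 -> FAULT, frames=[1,6,-,-] (faults so far: 2)
  step 2: ref 6 -> HIT, frames=[1,6,-,-] (faults so far: 2)
  step 3: ref 6 -> HIT, frames=[1,6,-,-] (faults so far: 2)
  step 4: ref 5 -> FAULT, frames=[1,6,5,-] (faults so far: 3)
  step 5: ref 5 -> HIT, frames=[1,6,5,-] (faults so far: 3)
  step 6: ref 4 -> FAULT, frames=[1,6,5,4] (faults so far: 4)
  step 7: ref 7 -> FAULT, evict 5, frames=[1,6,7,4] (faults so far: 5)
  step 8: ref 1 -> HIT, frames=[1,6,7,4] (faults so far: 5)
  step 9: ref 4 -> HIT, frames=[1,6,7,4] (faults so far: 5)
  step 10: ref 2 -> FAULT, evict 1, frames=[2,6,7,4] (faults so far: 6)
  step 11: ref 7 -> HIT, frames=[2,6,7,4] (faults so far: 6)
  Optimal total faults: 6

Answer: 7 7 6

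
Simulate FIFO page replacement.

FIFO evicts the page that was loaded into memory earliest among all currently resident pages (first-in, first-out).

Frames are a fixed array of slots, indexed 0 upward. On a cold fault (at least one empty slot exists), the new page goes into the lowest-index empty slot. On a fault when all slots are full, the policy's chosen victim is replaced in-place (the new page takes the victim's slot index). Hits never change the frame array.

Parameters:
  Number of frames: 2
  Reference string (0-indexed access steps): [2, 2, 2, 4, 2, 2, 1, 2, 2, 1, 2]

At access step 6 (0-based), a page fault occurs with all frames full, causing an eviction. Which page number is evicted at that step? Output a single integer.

Answer: 2

Derivation:
Step 0: ref 2 -> FAULT, frames=[2,-]
Step 1: ref 2 -> HIT, frames=[2,-]
Step 2: ref 2 -> HIT, frames=[2,-]
Step 3: ref 4 -> FAULT, frames=[2,4]
Step 4: ref 2 -> HIT, frames=[2,4]
Step 5: ref 2 -> HIT, frames=[2,4]
Step 6: ref 1 -> FAULT, evict 2, frames=[1,4]
At step 6: evicted page 2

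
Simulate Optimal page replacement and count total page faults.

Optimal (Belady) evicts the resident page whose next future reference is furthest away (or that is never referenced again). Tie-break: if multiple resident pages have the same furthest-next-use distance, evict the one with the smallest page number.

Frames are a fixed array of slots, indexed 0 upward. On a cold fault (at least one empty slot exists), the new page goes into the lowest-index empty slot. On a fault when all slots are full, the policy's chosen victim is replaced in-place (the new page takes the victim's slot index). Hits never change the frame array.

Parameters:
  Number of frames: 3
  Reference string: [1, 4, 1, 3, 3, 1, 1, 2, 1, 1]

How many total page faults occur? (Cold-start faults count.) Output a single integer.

Answer: 4

Derivation:
Step 0: ref 1 → FAULT, frames=[1,-,-]
Step 1: ref 4 → FAULT, frames=[1,4,-]
Step 2: ref 1 → HIT, frames=[1,4,-]
Step 3: ref 3 → FAULT, frames=[1,4,3]
Step 4: ref 3 → HIT, frames=[1,4,3]
Step 5: ref 1 → HIT, frames=[1,4,3]
Step 6: ref 1 → HIT, frames=[1,4,3]
Step 7: ref 2 → FAULT (evict 3), frames=[1,4,2]
Step 8: ref 1 → HIT, frames=[1,4,2]
Step 9: ref 1 → HIT, frames=[1,4,2]
Total faults: 4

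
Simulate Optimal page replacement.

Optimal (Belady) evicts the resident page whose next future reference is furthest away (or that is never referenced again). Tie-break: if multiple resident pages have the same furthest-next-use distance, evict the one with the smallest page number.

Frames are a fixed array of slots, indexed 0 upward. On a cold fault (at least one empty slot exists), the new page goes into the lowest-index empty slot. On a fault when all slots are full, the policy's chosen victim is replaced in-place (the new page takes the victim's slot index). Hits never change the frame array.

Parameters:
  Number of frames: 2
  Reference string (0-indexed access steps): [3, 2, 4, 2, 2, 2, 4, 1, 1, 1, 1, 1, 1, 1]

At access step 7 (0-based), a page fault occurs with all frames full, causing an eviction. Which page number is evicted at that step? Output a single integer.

Step 0: ref 3 -> FAULT, frames=[3,-]
Step 1: ref 2 -> FAULT, frames=[3,2]
Step 2: ref 4 -> FAULT, evict 3, frames=[4,2]
Step 3: ref 2 -> HIT, frames=[4,2]
Step 4: ref 2 -> HIT, frames=[4,2]
Step 5: ref 2 -> HIT, frames=[4,2]
Step 6: ref 4 -> HIT, frames=[4,2]
Step 7: ref 1 -> FAULT, evict 2, frames=[4,1]
At step 7: evicted page 2

Answer: 2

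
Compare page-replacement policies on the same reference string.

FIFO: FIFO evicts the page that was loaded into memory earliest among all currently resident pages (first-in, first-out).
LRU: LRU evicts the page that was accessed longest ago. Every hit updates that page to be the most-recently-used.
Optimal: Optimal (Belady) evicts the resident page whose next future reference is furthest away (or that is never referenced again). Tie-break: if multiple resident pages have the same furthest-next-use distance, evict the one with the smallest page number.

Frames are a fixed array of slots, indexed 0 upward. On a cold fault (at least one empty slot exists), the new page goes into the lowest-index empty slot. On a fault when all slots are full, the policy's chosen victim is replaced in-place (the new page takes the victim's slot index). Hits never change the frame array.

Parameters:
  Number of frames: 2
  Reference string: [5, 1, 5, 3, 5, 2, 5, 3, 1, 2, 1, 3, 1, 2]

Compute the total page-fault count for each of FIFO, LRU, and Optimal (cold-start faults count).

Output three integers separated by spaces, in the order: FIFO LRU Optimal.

Answer: 11 9 8

Derivation:
--- FIFO ---
  step 0: ref 5 -> FAULT, frames=[5,-] (faults so far: 1)
  step 1: ref 1 -> FAULT, frames=[5,1] (faults so far: 2)
  step 2: ref 5 -> HIT, frames=[5,1] (faults so far: 2)
  step 3: ref 3 -> FAULT, evict 5, frames=[3,1] (faults so far: 3)
  step 4: ref 5 -> FAULT, evict 1, frames=[3,5] (faults so far: 4)
  step 5: ref 2 -> FAULT, evict 3, frames=[2,5] (faults so far: 5)
  step 6: ref 5 -> HIT, frames=[2,5] (faults so far: 5)
  step 7: ref 3 -> FAULT, evict 5, frames=[2,3] (faults so far: 6)
  step 8: ref 1 -> FAULT, evict 2, frames=[1,3] (faults so far: 7)
  step 9: ref 2 -> FAULT, evict 3, frames=[1,2] (faults so far: 8)
  step 10: ref 1 -> HIT, frames=[1,2] (faults so far: 8)
  step 11: ref 3 -> FAULT, evict 1, frames=[3,2] (faults so far: 9)
  step 12: ref 1 -> FAULT, evict 2, frames=[3,1] (faults so far: 10)
  step 13: ref 2 -> FAULT, evict 3, frames=[2,1] (faults so far: 11)
  FIFO total faults: 11
--- LRU ---
  step 0: ref 5 -> FAULT, frames=[5,-] (faults so far: 1)
  step 1: ref 1 -> FAULT, frames=[5,1] (faults so far: 2)
  step 2: ref 5 -> HIT, frames=[5,1] (faults so far: 2)
  step 3: ref 3 -> FAULT, evict 1, frames=[5,3] (faults so far: 3)
  step 4: ref 5 -> HIT, frames=[5,3] (faults so far: 3)
  step 5: ref 2 -> FAULT, evict 3, frames=[5,2] (faults so far: 4)
  step 6: ref 5 -> HIT, frames=[5,2] (faults so far: 4)
  step 7: ref 3 -> FAULT, evict 2, frames=[5,3] (faults so far: 5)
  step 8: ref 1 -> FAULT, evict 5, frames=[1,3] (faults so far: 6)
  step 9: ref 2 -> FAULT, evict 3, frames=[1,2] (faults so far: 7)
  step 10: ref 1 -> HIT, frames=[1,2] (faults so far: 7)
  step 11: ref 3 -> FAULT, evict 2, frames=[1,3] (faults so far: 8)
  step 12: ref 1 -> HIT, frames=[1,3] (faults so far: 8)
  step 13: ref 2 -> FAULT, evict 3, frames=[1,2] (faults so far: 9)
  LRU total faults: 9
--- Optimal ---
  step 0: ref 5 -> FAULT, frames=[5,-] (faults so far: 1)
  step 1: ref 1 -> FAULT, frames=[5,1] (faults so far: 2)
  step 2: ref 5 -> HIT, frames=[5,1] (faults so far: 2)
  step 3: ref 3 -> FAULT, evict 1, frames=[5,3] (faults so far: 3)
  step 4: ref 5 -> HIT, frames=[5,3] (faults so far: 3)
  step 5: ref 2 -> FAULT, evict 3, frames=[5,2] (faults so far: 4)
  step 6: ref 5 -> HIT, frames=[5,2] (faults so far: 4)
  step 7: ref 3 -> FAULT, evict 5, frames=[3,2] (faults so far: 5)
  step 8: ref 1 -> FAULT, evict 3, frames=[1,2] (faults so far: 6)
  step 9: ref 2 -> HIT, frames=[1,2] (faults so far: 6)
  step 10: ref 1 -> HIT, frames=[1,2] (faults so far: 6)
  step 11: ref 3 -> FAULT, evict 2, frames=[1,3] (faults so far: 7)
  step 12: ref 1 -> HIT, frames=[1,3] (faults so far: 7)
  step 13: ref 2 -> FAULT, evict 1, frames=[2,3] (faults so far: 8)
  Optimal total faults: 8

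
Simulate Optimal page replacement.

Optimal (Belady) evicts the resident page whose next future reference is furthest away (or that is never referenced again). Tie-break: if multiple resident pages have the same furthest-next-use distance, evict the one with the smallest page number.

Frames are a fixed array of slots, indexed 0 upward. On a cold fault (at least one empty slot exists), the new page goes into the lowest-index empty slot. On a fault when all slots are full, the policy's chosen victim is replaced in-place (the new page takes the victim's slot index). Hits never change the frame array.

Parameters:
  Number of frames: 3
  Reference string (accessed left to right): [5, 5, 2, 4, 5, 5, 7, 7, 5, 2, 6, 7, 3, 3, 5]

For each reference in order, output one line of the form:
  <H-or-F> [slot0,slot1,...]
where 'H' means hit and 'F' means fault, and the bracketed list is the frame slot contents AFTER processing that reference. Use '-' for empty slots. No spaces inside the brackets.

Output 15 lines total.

F [5,-,-]
H [5,-,-]
F [5,2,-]
F [5,2,4]
H [5,2,4]
H [5,2,4]
F [5,2,7]
H [5,2,7]
H [5,2,7]
H [5,2,7]
F [5,6,7]
H [5,6,7]
F [5,3,7]
H [5,3,7]
H [5,3,7]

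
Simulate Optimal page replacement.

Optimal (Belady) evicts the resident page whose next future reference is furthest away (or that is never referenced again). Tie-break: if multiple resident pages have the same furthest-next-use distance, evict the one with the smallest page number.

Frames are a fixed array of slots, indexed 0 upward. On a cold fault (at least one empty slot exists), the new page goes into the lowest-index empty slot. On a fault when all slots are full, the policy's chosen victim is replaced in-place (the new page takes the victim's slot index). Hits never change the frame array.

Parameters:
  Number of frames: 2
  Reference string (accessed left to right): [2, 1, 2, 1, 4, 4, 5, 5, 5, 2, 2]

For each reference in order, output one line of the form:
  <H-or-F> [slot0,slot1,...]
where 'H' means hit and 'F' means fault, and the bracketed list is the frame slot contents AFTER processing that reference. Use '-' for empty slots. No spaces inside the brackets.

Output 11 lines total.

F [2,-]
F [2,1]
H [2,1]
H [2,1]
F [2,4]
H [2,4]
F [2,5]
H [2,5]
H [2,5]
H [2,5]
H [2,5]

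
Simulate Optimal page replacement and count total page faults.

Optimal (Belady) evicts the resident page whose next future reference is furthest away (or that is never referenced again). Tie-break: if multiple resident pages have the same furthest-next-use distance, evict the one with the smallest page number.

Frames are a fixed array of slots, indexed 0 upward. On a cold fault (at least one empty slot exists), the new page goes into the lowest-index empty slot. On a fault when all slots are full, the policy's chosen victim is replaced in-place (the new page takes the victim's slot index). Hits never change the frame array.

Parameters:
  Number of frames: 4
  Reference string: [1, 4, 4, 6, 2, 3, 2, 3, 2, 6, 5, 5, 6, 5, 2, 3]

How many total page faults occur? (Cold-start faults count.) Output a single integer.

Answer: 6

Derivation:
Step 0: ref 1 → FAULT, frames=[1,-,-,-]
Step 1: ref 4 → FAULT, frames=[1,4,-,-]
Step 2: ref 4 → HIT, frames=[1,4,-,-]
Step 3: ref 6 → FAULT, frames=[1,4,6,-]
Step 4: ref 2 → FAULT, frames=[1,4,6,2]
Step 5: ref 3 → FAULT (evict 1), frames=[3,4,6,2]
Step 6: ref 2 → HIT, frames=[3,4,6,2]
Step 7: ref 3 → HIT, frames=[3,4,6,2]
Step 8: ref 2 → HIT, frames=[3,4,6,2]
Step 9: ref 6 → HIT, frames=[3,4,6,2]
Step 10: ref 5 → FAULT (evict 4), frames=[3,5,6,2]
Step 11: ref 5 → HIT, frames=[3,5,6,2]
Step 12: ref 6 → HIT, frames=[3,5,6,2]
Step 13: ref 5 → HIT, frames=[3,5,6,2]
Step 14: ref 2 → HIT, frames=[3,5,6,2]
Step 15: ref 3 → HIT, frames=[3,5,6,2]
Total faults: 6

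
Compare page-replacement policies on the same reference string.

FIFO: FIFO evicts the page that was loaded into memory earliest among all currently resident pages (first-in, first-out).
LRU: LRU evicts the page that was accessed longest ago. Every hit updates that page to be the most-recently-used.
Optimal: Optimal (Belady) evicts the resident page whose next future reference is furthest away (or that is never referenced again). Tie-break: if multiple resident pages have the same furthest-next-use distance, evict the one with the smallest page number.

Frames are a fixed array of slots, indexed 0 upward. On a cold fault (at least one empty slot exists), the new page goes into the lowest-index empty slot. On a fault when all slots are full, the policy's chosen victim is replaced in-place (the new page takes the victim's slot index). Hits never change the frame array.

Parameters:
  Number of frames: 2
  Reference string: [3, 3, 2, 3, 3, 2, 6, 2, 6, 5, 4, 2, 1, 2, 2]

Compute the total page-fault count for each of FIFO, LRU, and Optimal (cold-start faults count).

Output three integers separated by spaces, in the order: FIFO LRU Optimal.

--- FIFO ---
  step 0: ref 3 -> FAULT, frames=[3,-] (faults so far: 1)
  step 1: ref 3 -> HIT, frames=[3,-] (faults so far: 1)
  step 2: ref 2 -> FAULT, frames=[3,2] (faults so far: 2)
  step 3: ref 3 -> HIT, frames=[3,2] (faults so far: 2)
  step 4: ref 3 -> HIT, frames=[3,2] (faults so far: 2)
  step 5: ref 2 -> HIT, frames=[3,2] (faults so far: 2)
  step 6: ref 6 -> FAULT, evict 3, frames=[6,2] (faults so far: 3)
  step 7: ref 2 -> HIT, frames=[6,2] (faults so far: 3)
  step 8: ref 6 -> HIT, frames=[6,2] (faults so far: 3)
  step 9: ref 5 -> FAULT, evict 2, frames=[6,5] (faults so far: 4)
  step 10: ref 4 -> FAULT, evict 6, frames=[4,5] (faults so far: 5)
  step 11: ref 2 -> FAULT, evict 5, frames=[4,2] (faults so far: 6)
  step 12: ref 1 -> FAULT, evict 4, frames=[1,2] (faults so far: 7)
  step 13: ref 2 -> HIT, frames=[1,2] (faults so far: 7)
  step 14: ref 2 -> HIT, frames=[1,2] (faults so far: 7)
  FIFO total faults: 7
--- LRU ---
  step 0: ref 3 -> FAULT, frames=[3,-] (faults so far: 1)
  step 1: ref 3 -> HIT, frames=[3,-] (faults so far: 1)
  step 2: ref 2 -> FAULT, frames=[3,2] (faults so far: 2)
  step 3: ref 3 -> HIT, frames=[3,2] (faults so far: 2)
  step 4: ref 3 -> HIT, frames=[3,2] (faults so far: 2)
  step 5: ref 2 -> HIT, frames=[3,2] (faults so far: 2)
  step 6: ref 6 -> FAULT, evict 3, frames=[6,2] (faults so far: 3)
  step 7: ref 2 -> HIT, frames=[6,2] (faults so far: 3)
  step 8: ref 6 -> HIT, frames=[6,2] (faults so far: 3)
  step 9: ref 5 -> FAULT, evict 2, frames=[6,5] (faults so far: 4)
  step 10: ref 4 -> FAULT, evict 6, frames=[4,5] (faults so far: 5)
  step 11: ref 2 -> FAULT, evict 5, frames=[4,2] (faults so far: 6)
  step 12: ref 1 -> FAULT, evict 4, frames=[1,2] (faults so far: 7)
  step 13: ref 2 -> HIT, frames=[1,2] (faults so far: 7)
  step 14: ref 2 -> HIT, frames=[1,2] (faults so far: 7)
  LRU total faults: 7
--- Optimal ---
  step 0: ref 3 -> FAULT, frames=[3,-] (faults so far: 1)
  step 1: ref 3 -> HIT, frames=[3,-] (faults so far: 1)
  step 2: ref 2 -> FAULT, frames=[3,2] (faults so far: 2)
  step 3: ref 3 -> HIT, frames=[3,2] (faults so far: 2)
  step 4: ref 3 -> HIT, frames=[3,2] (faults so far: 2)
  step 5: ref 2 -> HIT, frames=[3,2] (faults so far: 2)
  step 6: ref 6 -> FAULT, evict 3, frames=[6,2] (faults so far: 3)
  step 7: ref 2 -> HIT, frames=[6,2] (faults so far: 3)
  step 8: ref 6 -> HIT, frames=[6,2] (faults so far: 3)
  step 9: ref 5 -> FAULT, evict 6, frames=[5,2] (faults so far: 4)
  step 10: ref 4 -> FAULT, evict 5, frames=[4,2] (faults so far: 5)
  step 11: ref 2 -> HIT, frames=[4,2] (faults so far: 5)
  step 12: ref 1 -> FAULT, evict 4, frames=[1,2] (faults so far: 6)
  step 13: ref 2 -> HIT, frames=[1,2] (faults so far: 6)
  step 14: ref 2 -> HIT, frames=[1,2] (faults so far: 6)
  Optimal total faults: 6

Answer: 7 7 6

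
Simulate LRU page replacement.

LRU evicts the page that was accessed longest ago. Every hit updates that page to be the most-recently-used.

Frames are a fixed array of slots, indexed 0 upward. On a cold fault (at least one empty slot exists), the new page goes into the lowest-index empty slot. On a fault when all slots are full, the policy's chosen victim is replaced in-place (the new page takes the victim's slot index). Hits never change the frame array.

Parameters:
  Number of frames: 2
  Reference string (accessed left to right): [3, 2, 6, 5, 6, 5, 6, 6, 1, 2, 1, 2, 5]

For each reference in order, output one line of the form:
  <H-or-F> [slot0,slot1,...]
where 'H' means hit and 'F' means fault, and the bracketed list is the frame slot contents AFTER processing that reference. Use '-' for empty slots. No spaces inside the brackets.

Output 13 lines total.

F [3,-]
F [3,2]
F [6,2]
F [6,5]
H [6,5]
H [6,5]
H [6,5]
H [6,5]
F [6,1]
F [2,1]
H [2,1]
H [2,1]
F [2,5]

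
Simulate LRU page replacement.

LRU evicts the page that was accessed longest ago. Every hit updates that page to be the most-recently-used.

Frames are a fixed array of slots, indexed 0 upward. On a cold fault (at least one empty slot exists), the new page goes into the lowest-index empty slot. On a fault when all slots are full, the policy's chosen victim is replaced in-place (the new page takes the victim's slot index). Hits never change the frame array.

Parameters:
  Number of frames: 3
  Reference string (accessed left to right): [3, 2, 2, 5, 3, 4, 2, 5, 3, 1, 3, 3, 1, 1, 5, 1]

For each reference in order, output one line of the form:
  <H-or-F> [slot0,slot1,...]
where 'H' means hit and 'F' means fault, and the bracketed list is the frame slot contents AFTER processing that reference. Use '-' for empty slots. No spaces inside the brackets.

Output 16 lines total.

F [3,-,-]
F [3,2,-]
H [3,2,-]
F [3,2,5]
H [3,2,5]
F [3,4,5]
F [3,4,2]
F [5,4,2]
F [5,3,2]
F [5,3,1]
H [5,3,1]
H [5,3,1]
H [5,3,1]
H [5,3,1]
H [5,3,1]
H [5,3,1]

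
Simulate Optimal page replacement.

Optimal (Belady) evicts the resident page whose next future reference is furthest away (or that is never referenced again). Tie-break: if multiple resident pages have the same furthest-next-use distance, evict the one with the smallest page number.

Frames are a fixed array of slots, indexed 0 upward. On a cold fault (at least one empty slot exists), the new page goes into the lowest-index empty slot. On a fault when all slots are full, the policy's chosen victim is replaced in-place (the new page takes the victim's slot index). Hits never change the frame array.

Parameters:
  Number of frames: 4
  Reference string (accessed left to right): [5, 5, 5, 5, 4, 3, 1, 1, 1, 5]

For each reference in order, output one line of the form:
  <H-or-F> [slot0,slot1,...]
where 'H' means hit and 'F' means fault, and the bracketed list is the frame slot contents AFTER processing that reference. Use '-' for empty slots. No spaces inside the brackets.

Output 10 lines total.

F [5,-,-,-]
H [5,-,-,-]
H [5,-,-,-]
H [5,-,-,-]
F [5,4,-,-]
F [5,4,3,-]
F [5,4,3,1]
H [5,4,3,1]
H [5,4,3,1]
H [5,4,3,1]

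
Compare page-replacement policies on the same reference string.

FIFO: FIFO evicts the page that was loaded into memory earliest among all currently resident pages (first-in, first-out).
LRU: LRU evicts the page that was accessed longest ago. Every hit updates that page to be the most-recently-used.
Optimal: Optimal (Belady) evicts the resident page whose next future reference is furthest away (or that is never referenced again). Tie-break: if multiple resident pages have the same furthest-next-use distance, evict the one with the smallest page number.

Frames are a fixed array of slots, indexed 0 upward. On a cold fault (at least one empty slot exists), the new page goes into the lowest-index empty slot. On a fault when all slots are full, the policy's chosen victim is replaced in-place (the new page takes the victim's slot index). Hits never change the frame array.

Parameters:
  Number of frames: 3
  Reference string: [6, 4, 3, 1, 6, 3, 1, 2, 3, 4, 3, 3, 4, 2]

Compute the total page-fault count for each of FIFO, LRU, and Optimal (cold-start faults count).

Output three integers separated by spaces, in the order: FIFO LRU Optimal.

Answer: 8 7 6

Derivation:
--- FIFO ---
  step 0: ref 6 -> FAULT, frames=[6,-,-] (faults so far: 1)
  step 1: ref 4 -> FAULT, frames=[6,4,-] (faults so far: 2)
  step 2: ref 3 -> FAULT, frames=[6,4,3] (faults so far: 3)
  step 3: ref 1 -> FAULT, evict 6, frames=[1,4,3] (faults so far: 4)
  step 4: ref 6 -> FAULT, evict 4, frames=[1,6,3] (faults so far: 5)
  step 5: ref 3 -> HIT, frames=[1,6,3] (faults so far: 5)
  step 6: ref 1 -> HIT, frames=[1,6,3] (faults so far: 5)
  step 7: ref 2 -> FAULT, evict 3, frames=[1,6,2] (faults so far: 6)
  step 8: ref 3 -> FAULT, evict 1, frames=[3,6,2] (faults so far: 7)
  step 9: ref 4 -> FAULT, evict 6, frames=[3,4,2] (faults so far: 8)
  step 10: ref 3 -> HIT, frames=[3,4,2] (faults so far: 8)
  step 11: ref 3 -> HIT, frames=[3,4,2] (faults so far: 8)
  step 12: ref 4 -> HIT, frames=[3,4,2] (faults so far: 8)
  step 13: ref 2 -> HIT, frames=[3,4,2] (faults so far: 8)
  FIFO total faults: 8
--- LRU ---
  step 0: ref 6 -> FAULT, frames=[6,-,-] (faults so far: 1)
  step 1: ref 4 -> FAULT, frames=[6,4,-] (faults so far: 2)
  step 2: ref 3 -> FAULT, frames=[6,4,3] (faults so far: 3)
  step 3: ref 1 -> FAULT, evict 6, frames=[1,4,3] (faults so far: 4)
  step 4: ref 6 -> FAULT, evict 4, frames=[1,6,3] (faults so far: 5)
  step 5: ref 3 -> HIT, frames=[1,6,3] (faults so far: 5)
  step 6: ref 1 -> HIT, frames=[1,6,3] (faults so far: 5)
  step 7: ref 2 -> FAULT, evict 6, frames=[1,2,3] (faults so far: 6)
  step 8: ref 3 -> HIT, frames=[1,2,3] (faults so far: 6)
  step 9: ref 4 -> FAULT, evict 1, frames=[4,2,3] (faults so far: 7)
  step 10: ref 3 -> HIT, frames=[4,2,3] (faults so far: 7)
  step 11: ref 3 -> HIT, frames=[4,2,3] (faults so far: 7)
  step 12: ref 4 -> HIT, frames=[4,2,3] (faults so far: 7)
  step 13: ref 2 -> HIT, frames=[4,2,3] (faults so far: 7)
  LRU total faults: 7
--- Optimal ---
  step 0: ref 6 -> FAULT, frames=[6,-,-] (faults so far: 1)
  step 1: ref 4 -> FAULT, frames=[6,4,-] (faults so far: 2)
  step 2: ref 3 -> FAULT, frames=[6,4,3] (faults so far: 3)
  step 3: ref 1 -> FAULT, evict 4, frames=[6,1,3] (faults so far: 4)
  step 4: ref 6 -> HIT, frames=[6,1,3] (faults so far: 4)
  step 5: ref 3 -> HIT, frames=[6,1,3] (faults so far: 4)
  step 6: ref 1 -> HIT, frames=[6,1,3] (faults so far: 4)
  step 7: ref 2 -> FAULT, evict 1, frames=[6,2,3] (faults so far: 5)
  step 8: ref 3 -> HIT, frames=[6,2,3] (faults so far: 5)
  step 9: ref 4 -> FAULT, evict 6, frames=[4,2,3] (faults so far: 6)
  step 10: ref 3 -> HIT, frames=[4,2,3] (faults so far: 6)
  step 11: ref 3 -> HIT, frames=[4,2,3] (faults so far: 6)
  step 12: ref 4 -> HIT, frames=[4,2,3] (faults so far: 6)
  step 13: ref 2 -> HIT, frames=[4,2,3] (faults so far: 6)
  Optimal total faults: 6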